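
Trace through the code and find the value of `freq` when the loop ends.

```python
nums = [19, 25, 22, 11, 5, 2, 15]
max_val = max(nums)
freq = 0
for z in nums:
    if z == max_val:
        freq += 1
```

Let's trace through this code step by step.

Initialize: nums = [19, 25, 22, 11, 5, 2, 15]
Initialize: max_val = 25
Initialize: freq = 0
Entering loop: for z in nums:
After iteration 1: z = 19, freq = 0
After iteration 2: z = 25, freq = 1
After iteration 3: z = 22, freq = 1
After iteration 4: z = 11, freq = 1
After iteration 5: z = 5, freq = 1
After iteration 6: z = 2, freq = 1
After iteration 7: z = 15, freq = 1
Loop ends.

Final answer: 1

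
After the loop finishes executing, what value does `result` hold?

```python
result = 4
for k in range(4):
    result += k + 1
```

Let's trace through this code step by step.

Initialize: result = 4
Entering loop: for k in range(4):
After iteration 1: k = 0, result = 5
After iteration 2: k = 1, result = 7
After iteration 3: k = 2, result = 10
After iteration 4: k = 3, result = 14
Loop ends.

Final answer: 14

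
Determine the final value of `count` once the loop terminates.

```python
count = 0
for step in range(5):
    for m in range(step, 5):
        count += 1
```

Let's trace through this code step by step.

Initialize: count = 0
Entering loop: for step in range(5):
After iteration 1: step = 0, count = 5
After iteration 2: step = 1, count = 9
After iteration 3: step = 2, count = 12
After iteration 4: step = 3, count = 14
After iteration 5: step = 4, count = 15
Loop ends.

Final answer: 15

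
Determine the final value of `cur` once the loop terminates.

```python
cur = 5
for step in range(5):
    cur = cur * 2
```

Let's trace through this code step by step.

Initialize: cur = 5
Entering loop: for step in range(5):
After iteration 1: step = 0, cur = 10
After iteration 2: step = 1, cur = 20
After iteration 3: step = 2, cur = 40
After iteration 4: step = 3, cur = 80
After iteration 5: step = 4, cur = 160
Loop ends.

Final answer: 160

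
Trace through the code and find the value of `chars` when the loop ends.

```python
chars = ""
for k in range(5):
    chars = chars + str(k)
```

Let's trace through this code step by step.

Initialize: chars = ''
Entering loop: for k in range(5):
After iteration 1: k = 0, chars = '0'
After iteration 2: k = 1, chars = '01'
After iteration 3: k = 2, chars = '012'
After iteration 4: k = 3, chars = '0123'
After iteration 5: k = 4, chars = '01234'
Loop ends.

Final answer: '01234'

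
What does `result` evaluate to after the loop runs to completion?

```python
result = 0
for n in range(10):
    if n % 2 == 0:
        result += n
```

Let's trace through this code step by step.

Initialize: result = 0
Entering loop: for n in range(10):
After iteration 1: n = 0, result = 0
After iteration 2: n = 1, result = 0
After iteration 3: n = 2, result = 2
After iteration 4: n = 3, result = 2
After iteration 5: n = 4, result = 6
After iteration 6: n = 5, result = 6
After iteration 7: n = 6, result = 12
After iteration 8: n = 7, result = 12
After iteration 9: n = 8, result = 20
After iteration 10: n = 9, result = 20
Loop ends.

Final answer: 20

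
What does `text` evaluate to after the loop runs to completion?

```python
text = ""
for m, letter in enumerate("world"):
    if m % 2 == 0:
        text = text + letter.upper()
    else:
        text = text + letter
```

Let's trace through this code step by step.

Initialize: text = ''
Entering loop: for m, letter in enumerate("world"):
After iteration 1: m = 0, letter = 'w', text = 'W'
After iteration 2: m = 1, letter = 'o', text = 'Wo'
After iteration 3: m = 2, letter = 'r', text = 'WoR'
After iteration 4: m = 3, letter = 'l', text = 'WoRl'
After iteration 5: m = 4, letter = 'd', text = 'WoRlD'
Loop ends.

Final answer: 'WoRlD'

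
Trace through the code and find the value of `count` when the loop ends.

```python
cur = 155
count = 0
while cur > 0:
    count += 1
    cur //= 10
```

Let's trace through this code step by step.

Initialize: cur = 155
Initialize: count = 0
Entering loop: while cur > 0:
After iteration 1: cur = 15, count = 1
After iteration 2: cur = 1, count = 2
After iteration 3: cur = 0, count = 3
Loop ends.

Final answer: 3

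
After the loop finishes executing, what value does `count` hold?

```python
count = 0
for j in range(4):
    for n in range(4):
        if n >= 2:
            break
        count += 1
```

Let's trace through this code step by step.

Initialize: count = 0
Entering loop: for j in range(4):
After iteration 1: j = 0, count = 2
After iteration 2: j = 1, count = 4
After iteration 3: j = 2, count = 6
After iteration 4: j = 3, count = 8
Loop ends.

Final answer: 8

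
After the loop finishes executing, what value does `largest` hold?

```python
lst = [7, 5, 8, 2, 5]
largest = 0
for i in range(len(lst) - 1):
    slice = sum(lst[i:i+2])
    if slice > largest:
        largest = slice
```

Let's trace through this code step by step.

Initialize: lst = [7, 5, 8, 2, 5]
Initialize: largest = 0
Entering loop: for i in range(len(lst) - 1):
After iteration 1: i = 0, largest = 12, slice = 12
After iteration 2: i = 1, largest = 13, slice = 13
After iteration 3: i = 2, largest = 13, slice = 10
After iteration 4: i = 3, largest = 13, slice = 7
Loop ends.

Final answer: 13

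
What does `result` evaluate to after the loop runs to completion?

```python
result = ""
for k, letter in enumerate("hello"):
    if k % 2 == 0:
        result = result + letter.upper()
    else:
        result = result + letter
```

Let's trace through this code step by step.

Initialize: result = ''
Entering loop: for k, letter in enumerate("hello"):
After iteration 1: k = 0, letter = 'h', result = 'H'
After iteration 2: k = 1, letter = 'e', result = 'He'
After iteration 3: k = 2, letter = 'l', result = 'HeL'
After iteration 4: k = 3, letter = 'l', result = 'HeLl'
After iteration 5: k = 4, letter = 'o', result = 'HeLlO'
Loop ends.

Final answer: 'HeLlO'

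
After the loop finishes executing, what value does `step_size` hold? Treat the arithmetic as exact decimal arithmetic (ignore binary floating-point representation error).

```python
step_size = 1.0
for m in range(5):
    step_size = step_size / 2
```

Let's trace through this code step by step.

Initialize: step_size = 1.0
Entering loop: for m in range(5):
After iteration 1: m = 0, step_size = 0.5
After iteration 2: m = 1, step_size = 0.25
After iteration 3: m = 2, step_size = 0.125
After iteration 4: m = 3, step_size = 0.0625
After iteration 5: m = 4, step_size = 0.03125
Loop ends.

Final answer: 0.03125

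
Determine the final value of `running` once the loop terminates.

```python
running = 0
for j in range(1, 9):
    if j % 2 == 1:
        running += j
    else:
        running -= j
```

Let's trace through this code step by step.

Initialize: running = 0
Entering loop: for j in range(1, 9):
After iteration 1: j = 1, running = 1
After iteration 2: j = 2, running = -1
After iteration 3: j = 3, running = 2
After iteration 4: j = 4, running = -2
After iteration 5: j = 5, running = 3
After iteration 6: j = 6, running = -3
After iteration 7: j = 7, running = 4
After iteration 8: j = 8, running = -4
Loop ends.

Final answer: -4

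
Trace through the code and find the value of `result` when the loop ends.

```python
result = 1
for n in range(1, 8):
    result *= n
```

Let's trace through this code step by step.

Initialize: result = 1
Entering loop: for n in range(1, 8):
After iteration 1: n = 1, result = 1
After iteration 2: n = 2, result = 2
After iteration 3: n = 3, result = 6
After iteration 4: n = 4, result = 24
After iteration 5: n = 5, result = 120
After iteration 6: n = 6, result = 720
After iteration 7: n = 7, result = 5040
Loop ends.

Final answer: 5040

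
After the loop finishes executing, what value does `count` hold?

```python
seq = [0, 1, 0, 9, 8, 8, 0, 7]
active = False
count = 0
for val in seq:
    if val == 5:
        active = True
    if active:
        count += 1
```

Let's trace through this code step by step.

Initialize: seq = [0, 1, 0, 9, 8, 8, 0, 7]
Initialize: active = False
Initialize: count = 0
Entering loop: for val in seq:
After iteration 1: val = 0, count = 0
After iteration 2: val = 1, count = 0
After iteration 3: val = 0, count = 0
After iteration 4: val = 9, count = 0
After iteration 5: val = 8, count = 0
After iteration 6: val = 8, count = 0
After iteration 7: val = 0, count = 0
After iteration 8: val = 7, count = 0
Loop ends.

Final answer: 0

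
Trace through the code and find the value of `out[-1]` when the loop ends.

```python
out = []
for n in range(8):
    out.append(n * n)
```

Let's trace through this code step by step.

Initialize: out = []
Entering loop: for n in range(8):
After iteration 1: n = 0, out = [0]
After iteration 2: n = 1, out = [0, 1]
After iteration 3: n = 2, out = [0, 1, 4]
After iteration 4: n = 3, out = [0, 1, 4, 9]
After iteration 5: n = 4, out = [0, 1, 4, 9, 16]
After iteration 6: n = 5, out = [0, 1, 4, 9, 16, 25]
After iteration 7: n = 6, out = [0, 1, 4, 9, 16, 25, 36]
After iteration 8: n = 7, out = [0, 1, 4, 9, 16, 25, 36, 49]
Loop ends.
out[-1] = 49

Final answer: 49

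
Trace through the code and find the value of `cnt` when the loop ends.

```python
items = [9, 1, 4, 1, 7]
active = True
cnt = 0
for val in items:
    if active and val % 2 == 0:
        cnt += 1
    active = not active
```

Let's trace through this code step by step.

Initialize: items = [9, 1, 4, 1, 7]
Initialize: active = True
Initialize: cnt = 0
Entering loop: for val in items:
After iteration 1: val = 9, active = False, cnt = 0
After iteration 2: val = 1, active = True, cnt = 0
After iteration 3: val = 4, active = False, cnt = 1
After iteration 4: val = 1, active = True, cnt = 1
After iteration 5: val = 7, active = False, cnt = 1
Loop ends.

Final answer: 1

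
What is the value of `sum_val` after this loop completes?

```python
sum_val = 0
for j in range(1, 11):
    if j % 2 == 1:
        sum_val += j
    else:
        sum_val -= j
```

Let's trace through this code step by step.

Initialize: sum_val = 0
Entering loop: for j in range(1, 11):
After iteration 1: j = 1, sum_val = 1
After iteration 2: j = 2, sum_val = -1
After iteration 3: j = 3, sum_val = 2
After iteration 4: j = 4, sum_val = -2
After iteration 5: j = 5, sum_val = 3
After iteration 6: j = 6, sum_val = -3
After iteration 7: j = 7, sum_val = 4
After iteration 8: j = 8, sum_val = -4
After iteration 9: j = 9, sum_val = 5
After iteration 10: j = 10, sum_val = -5
Loop ends.

Final answer: -5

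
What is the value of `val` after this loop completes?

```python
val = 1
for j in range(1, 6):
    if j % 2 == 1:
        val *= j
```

Let's trace through this code step by step.

Initialize: val = 1
Entering loop: for j in range(1, 6):
After iteration 1: j = 1, val = 1
After iteration 2: j = 2, val = 1
After iteration 3: j = 3, val = 3
After iteration 4: j = 4, val = 3
After iteration 5: j = 5, val = 15
Loop ends.

Final answer: 15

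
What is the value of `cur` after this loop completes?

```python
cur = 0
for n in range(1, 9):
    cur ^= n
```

Let's trace through this code step by step.

Initialize: cur = 0
Entering loop: for n in range(1, 9):
After iteration 1: n = 1, cur = 1
After iteration 2: n = 2, cur = 3
After iteration 3: n = 3, cur = 0
After iteration 4: n = 4, cur = 4
After iteration 5: n = 5, cur = 1
After iteration 6: n = 6, cur = 7
After iteration 7: n = 7, cur = 0
After iteration 8: n = 8, cur = 8
Loop ends.

Final answer: 8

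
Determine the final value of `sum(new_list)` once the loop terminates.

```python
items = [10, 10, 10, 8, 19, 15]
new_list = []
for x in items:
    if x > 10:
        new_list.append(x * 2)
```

Let's trace through this code step by step.

Initialize: items = [10, 10, 10, 8, 19, 15]
Initialize: new_list = []
Entering loop: for x in items:
After iteration 1: x = 10, new_list = []
After iteration 2: x = 10, new_list = []
After iteration 3: x = 10, new_list = []
After iteration 4: x = 8, new_list = []
After iteration 5: x = 19, new_list = [38]
After iteration 6: x = 15, new_list = [38, 30]
Loop ends.
sum(new_list) = 68

Final answer: 68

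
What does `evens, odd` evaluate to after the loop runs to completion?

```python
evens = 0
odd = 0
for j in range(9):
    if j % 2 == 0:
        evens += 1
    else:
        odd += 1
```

Let's trace through this code step by step.

Initialize: evens = 0
Initialize: odd = 0
Entering loop: for j in range(9):
After iteration 1: j = 0, evens = 1, odd = 0
After iteration 2: j = 1, evens = 1, odd = 1
After iteration 3: j = 2, evens = 2, odd = 1
After iteration 4: j = 3, evens = 2, odd = 2
After iteration 5: j = 4, evens = 3, odd = 2
After iteration 6: j = 5, evens = 3, odd = 3
After iteration 7: j = 6, evens = 4, odd = 3
After iteration 8: j = 7, evens = 4, odd = 4
After iteration 9: j = 8, evens = 5, odd = 4
Loop ends.

Final answer: 5, 4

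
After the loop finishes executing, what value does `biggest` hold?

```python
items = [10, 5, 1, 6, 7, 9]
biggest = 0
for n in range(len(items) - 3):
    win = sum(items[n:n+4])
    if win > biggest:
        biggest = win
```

Let's trace through this code step by step.

Initialize: items = [10, 5, 1, 6, 7, 9]
Initialize: biggest = 0
Entering loop: for n in range(len(items) - 3):
After iteration 1: n = 0, biggest = 22, win = 22
After iteration 2: n = 1, biggest = 22, win = 19
After iteration 3: n = 2, biggest = 23, win = 23
Loop ends.

Final answer: 23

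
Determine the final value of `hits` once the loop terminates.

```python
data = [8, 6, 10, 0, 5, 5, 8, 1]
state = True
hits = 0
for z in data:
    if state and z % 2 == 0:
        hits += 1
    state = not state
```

Let's trace through this code step by step.

Initialize: data = [8, 6, 10, 0, 5, 5, 8, 1]
Initialize: state = True
Initialize: hits = 0
Entering loop: for z in data:
After iteration 1: z = 8, state = False, hits = 1
After iteration 2: z = 6, state = True, hits = 1
After iteration 3: z = 10, state = False, hits = 2
After iteration 4: z = 0, state = True, hits = 2
After iteration 5: z = 5, state = False, hits = 2
After iteration 6: z = 5, state = True, hits = 2
After iteration 7: z = 8, state = False, hits = 3
After iteration 8: z = 1, state = True, hits = 3
Loop ends.

Final answer: 3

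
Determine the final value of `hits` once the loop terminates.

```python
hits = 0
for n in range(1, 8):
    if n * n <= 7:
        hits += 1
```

Let's trace through this code step by step.

Initialize: hits = 0
Entering loop: for n in range(1, 8):
After iteration 1: n = 1, hits = 1
After iteration 2: n = 2, hits = 2
After iteration 3: n = 3, hits = 2
After iteration 4: n = 4, hits = 2
After iteration 5: n = 5, hits = 2
After iteration 6: n = 6, hits = 2
After iteration 7: n = 7, hits = 2
Loop ends.

Final answer: 2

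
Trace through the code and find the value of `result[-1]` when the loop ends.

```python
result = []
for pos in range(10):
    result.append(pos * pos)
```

Let's trace through this code step by step.

Initialize: result = []
Entering loop: for pos in range(10):
After iteration 1: pos = 0, result = [0]
After iteration 2: pos = 1, result = [0, 1]
After iteration 3: pos = 2, result = [0, 1, 4]
After iteration 4: pos = 3, result = [0, 1, 4, 9]
After iteration 5: pos = 4, result = [0, 1, 4, 9, 16]
After iteration 6: pos = 5, result = [0, 1, 4, 9, 16, 25]
After iteration 7: pos = 6, result = [0, 1, 4, 9, 16, 25, 36]
After iteration 8: pos = 7, result = [0, 1, 4, 9, 16, 25, 36, 49]
After iteration 9: pos = 8, result = [0, 1, 4, 9, 16, 25, 36, 49, 64]
After iteration 10: pos = 9, result = [0, 1, 4, 9, 16, 25, 36, 49, 64, 81]
Loop ends.
result[-1] = 81

Final answer: 81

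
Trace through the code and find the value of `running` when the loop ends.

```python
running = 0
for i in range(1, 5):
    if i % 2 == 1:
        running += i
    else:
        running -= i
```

Let's trace through this code step by step.

Initialize: running = 0
Entering loop: for i in range(1, 5):
After iteration 1: i = 1, running = 1
After iteration 2: i = 2, running = -1
After iteration 3: i = 3, running = 2
After iteration 4: i = 4, running = -2
Loop ends.

Final answer: -2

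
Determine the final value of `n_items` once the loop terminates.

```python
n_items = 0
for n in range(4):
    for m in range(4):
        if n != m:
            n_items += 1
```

Let's trace through this code step by step.

Initialize: n_items = 0
Entering loop: for n in range(4):
After iteration 1: n = 0, n_items = 3
After iteration 2: n = 1, n_items = 6
After iteration 3: n = 2, n_items = 9
After iteration 4: n = 3, n_items = 12
Loop ends.

Final answer: 12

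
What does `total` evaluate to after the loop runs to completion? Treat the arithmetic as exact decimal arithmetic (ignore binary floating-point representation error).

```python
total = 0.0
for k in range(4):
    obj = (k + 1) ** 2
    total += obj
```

Let's trace through this code step by step.

Initialize: total = 0.0
Entering loop: for k in range(4):
After iteration 1: k = 0, total = 1.0, obj = 1
After iteration 2: k = 1, total = 5.0, obj = 4
After iteration 3: k = 2, total = 14.0, obj = 9
After iteration 4: k = 3, total = 30.0, obj = 16
Loop ends.

Final answer: 30.0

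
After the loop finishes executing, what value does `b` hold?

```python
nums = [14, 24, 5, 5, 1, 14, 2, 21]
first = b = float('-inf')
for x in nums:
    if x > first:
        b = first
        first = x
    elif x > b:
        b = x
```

Let's trace through this code step by step.

Initialize: nums = [14, 24, 5, 5, 1, 14, 2, 21]
Initialize: first = -inf
Initialize: b = -inf
Entering loop: for x in nums:
After iteration 1: x = 14, first = 14, b = -inf
After iteration 2: x = 24, first = 24, b = 14
After iteration 3: x = 5, first = 24, b = 14
After iteration 4: x = 5, first = 24, b = 14
After iteration 5: x = 1, first = 24, b = 14
After iteration 6: x = 14, first = 24, b = 14
After iteration 7: x = 2, first = 24, b = 14
After iteration 8: x = 21, first = 24, b = 21
Loop ends.

Final answer: 21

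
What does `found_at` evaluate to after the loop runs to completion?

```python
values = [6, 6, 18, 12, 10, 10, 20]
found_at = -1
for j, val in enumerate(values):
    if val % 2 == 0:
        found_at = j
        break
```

Let's trace through this code step by step.

Initialize: values = [6, 6, 18, 12, 10, 10, 20]
Initialize: found_at = -1
Entering loop: for j, val in enumerate(values):
After iteration 1: j = 0, val = 6, found_at = 0
Loop ends.

Final answer: 0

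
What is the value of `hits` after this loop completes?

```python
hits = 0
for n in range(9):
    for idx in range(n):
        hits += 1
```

Let's trace through this code step by step.

Initialize: hits = 0
Entering loop: for n in range(9):
After iteration 1: n = 0, hits = 0
After iteration 2: n = 1, hits = 1, idx = 0
After iteration 3: n = 2, hits = 3, idx = 1
After iteration 4: n = 3, hits = 6, idx = 2
After iteration 5: n = 4, hits = 10, idx = 3
After iteration 6: n = 5, hits = 15, idx = 4
After iteration 7: n = 6, hits = 21, idx = 5
After iteration 8: n = 7, hits = 28, idx = 6
After iteration 9: n = 8, hits = 36, idx = 7
Loop ends.

Final answer: 36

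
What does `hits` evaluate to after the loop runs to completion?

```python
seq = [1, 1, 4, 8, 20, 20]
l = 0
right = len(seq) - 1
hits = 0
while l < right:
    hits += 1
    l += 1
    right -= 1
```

Let's trace through this code step by step.

Initialize: seq = [1, 1, 4, 8, 20, 20]
Initialize: l = 0
Initialize: right = 5
Initialize: hits = 0
Entering loop: while l < right:
After iteration 1: l = 1, right = 4, hits = 1
After iteration 2: l = 2, right = 3, hits = 2
After iteration 3: l = 3, right = 2, hits = 3
Loop ends.

Final answer: 3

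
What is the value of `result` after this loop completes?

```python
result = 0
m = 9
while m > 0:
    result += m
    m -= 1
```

Let's trace through this code step by step.

Initialize: result = 0
Initialize: m = 9
Entering loop: while m > 0:
After iteration 1: result = 9, m = 8
After iteration 2: result = 17, m = 7
After iteration 3: result = 24, m = 6
After iteration 4: result = 30, m = 5
After iteration 5: result = 35, m = 4
After iteration 6: result = 39, m = 3
After iteration 7: result = 42, m = 2
After iteration 8: result = 44, m = 1
After iteration 9: result = 45, m = 0
Loop ends.

Final answer: 45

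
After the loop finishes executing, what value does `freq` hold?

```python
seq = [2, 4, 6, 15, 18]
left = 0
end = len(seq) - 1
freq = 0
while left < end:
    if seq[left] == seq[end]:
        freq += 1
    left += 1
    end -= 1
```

Let's trace through this code step by step.

Initialize: seq = [2, 4, 6, 15, 18]
Initialize: left = 0
Initialize: end = 4
Initialize: freq = 0
Entering loop: while left < end:
After iteration 1: left = 1, end = 3, freq = 0
After iteration 2: left = 2, end = 2, freq = 0
Loop ends.

Final answer: 0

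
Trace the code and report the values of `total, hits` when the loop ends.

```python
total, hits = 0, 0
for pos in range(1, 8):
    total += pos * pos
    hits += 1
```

Let's trace through this code step by step.

Initialize: total = 0
Initialize: hits = 0
Entering loop: for pos in range(1, 8):
After iteration 1: pos = 1, total = 1, hits = 1
After iteration 2: pos = 2, total = 5, hits = 2
After iteration 3: pos = 3, total = 14, hits = 3
After iteration 4: pos = 4, total = 30, hits = 4
After iteration 5: pos = 5, total = 55, hits = 5
After iteration 6: pos = 6, total = 91, hits = 6
After iteration 7: pos = 7, total = 140, hits = 7
Loop ends.

Final answer: 140, 7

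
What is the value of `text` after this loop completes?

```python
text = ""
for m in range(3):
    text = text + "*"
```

Let's trace through this code step by step.

Initialize: text = ''
Entering loop: for m in range(3):
After iteration 1: m = 0, text = '*'
After iteration 2: m = 1, text = '**'
After iteration 3: m = 2, text = '***'
Loop ends.

Final answer: '***'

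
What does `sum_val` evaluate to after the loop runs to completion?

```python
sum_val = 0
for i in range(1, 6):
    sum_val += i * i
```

Let's trace through this code step by step.

Initialize: sum_val = 0
Entering loop: for i in range(1, 6):
After iteration 1: i = 1, sum_val = 1
After iteration 2: i = 2, sum_val = 5
After iteration 3: i = 3, sum_val = 14
After iteration 4: i = 4, sum_val = 30
After iteration 5: i = 5, sum_val = 55
Loop ends.

Final answer: 55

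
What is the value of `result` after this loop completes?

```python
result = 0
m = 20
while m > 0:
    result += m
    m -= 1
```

Let's trace through this code step by step.

Initialize: result = 0
Initialize: m = 20
Entering loop: while m > 0:
After iteration 1: result = 20, m = 19
After iteration 2: result = 39, m = 18
After iteration 3: result = 57, m = 17
After iteration 4: result = 74, m = 16
After iteration 5: result = 90, m = 15
After iteration 6: result = 105, m = 14
After iteration 7: result = 119, m = 13
After iteration 8: result = 132, m = 12
After iteration 9: result = 144, m = 11
After iteration 10: result = 155, m = 10
After iteration 11: result = 165, m = 9
After iteration 12: result = 174, m = 8
After iteration 13: result = 182, m = 7
After iteration 14: result = 189, m = 6
After iteration 15: result = 195, m = 5
After iteration 16: result = 200, m = 4
After iteration 17: result = 204, m = 3
After iteration 18: result = 207, m = 2
After iteration 19: result = 209, m = 1
After iteration 20: result = 210, m = 0
Loop ends.

Final answer: 210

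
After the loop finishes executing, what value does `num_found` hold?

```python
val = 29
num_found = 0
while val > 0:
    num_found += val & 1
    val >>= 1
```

Let's trace through this code step by step.

Initialize: val = 29
Initialize: num_found = 0
Entering loop: while val > 0:
After iteration 1: val = 14, num_found = 1
After iteration 2: val = 7, num_found = 1
After iteration 3: val = 3, num_found = 2
After iteration 4: val = 1, num_found = 3
After iteration 5: val = 0, num_found = 4
Loop ends.

Final answer: 4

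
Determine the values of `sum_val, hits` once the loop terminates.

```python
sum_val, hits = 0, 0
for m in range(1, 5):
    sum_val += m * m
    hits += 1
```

Let's trace through this code step by step.

Initialize: sum_val = 0
Initialize: hits = 0
Entering loop: for m in range(1, 5):
After iteration 1: m = 1, sum_val = 1, hits = 1
After iteration 2: m = 2, sum_val = 5, hits = 2
After iteration 3: m = 3, sum_val = 14, hits = 3
After iteration 4: m = 4, sum_val = 30, hits = 4
Loop ends.

Final answer: 30, 4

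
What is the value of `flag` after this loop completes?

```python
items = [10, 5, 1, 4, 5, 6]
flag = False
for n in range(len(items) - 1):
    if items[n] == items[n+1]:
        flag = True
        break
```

Let's trace through this code step by step.

Initialize: items = [10, 5, 1, 4, 5, 6]
Initialize: flag = False
Entering loop: for n in range(len(items) - 1):
After iteration 1: n = 0, flag = False
After iteration 2: n = 1, flag = False
After iteration 3: n = 2, flag = False
After iteration 4: n = 3, flag = False
After iteration 5: n = 4, flag = False
Loop ends.

Final answer: False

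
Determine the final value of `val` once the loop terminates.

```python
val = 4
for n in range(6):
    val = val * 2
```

Let's trace through this code step by step.

Initialize: val = 4
Entering loop: for n in range(6):
After iteration 1: n = 0, val = 8
After iteration 2: n = 1, val = 16
After iteration 3: n = 2, val = 32
After iteration 4: n = 3, val = 64
After iteration 5: n = 4, val = 128
After iteration 6: n = 5, val = 256
Loop ends.

Final answer: 256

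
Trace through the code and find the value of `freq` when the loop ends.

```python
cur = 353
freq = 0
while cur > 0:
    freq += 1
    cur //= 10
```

Let's trace through this code step by step.

Initialize: cur = 353
Initialize: freq = 0
Entering loop: while cur > 0:
After iteration 1: cur = 35, freq = 1
After iteration 2: cur = 3, freq = 2
After iteration 3: cur = 0, freq = 3
Loop ends.

Final answer: 3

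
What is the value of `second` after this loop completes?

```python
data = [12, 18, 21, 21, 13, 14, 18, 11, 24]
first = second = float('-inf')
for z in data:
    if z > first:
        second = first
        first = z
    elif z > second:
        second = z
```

Let's trace through this code step by step.

Initialize: data = [12, 18, 21, 21, 13, 14, 18, 11, 24]
Initialize: first = -inf
Initialize: second = -inf
Entering loop: for z in data:
After iteration 1: z = 12, first = 12, second = -inf
After iteration 2: z = 18, first = 18, second = 12
After iteration 3: z = 21, first = 21, second = 18
After iteration 4: z = 21, first = 21, second = 21
After iteration 5: z = 13, first = 21, second = 21
After iteration 6: z = 14, first = 21, second = 21
After iteration 7: z = 18, first = 21, second = 21
After iteration 8: z = 11, first = 21, second = 21
After iteration 9: z = 24, first = 24, second = 21
Loop ends.

Final answer: 21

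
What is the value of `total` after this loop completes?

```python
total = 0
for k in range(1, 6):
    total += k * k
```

Let's trace through this code step by step.

Initialize: total = 0
Entering loop: for k in range(1, 6):
After iteration 1: k = 1, total = 1
After iteration 2: k = 2, total = 5
After iteration 3: k = 3, total = 14
After iteration 4: k = 4, total = 30
After iteration 5: k = 5, total = 55
Loop ends.

Final answer: 55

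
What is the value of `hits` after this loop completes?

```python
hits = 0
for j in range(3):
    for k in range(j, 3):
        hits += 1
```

Let's trace through this code step by step.

Initialize: hits = 0
Entering loop: for j in range(3):
After iteration 1: j = 0, hits = 3
After iteration 2: j = 1, hits = 5
After iteration 3: j = 2, hits = 6
Loop ends.

Final answer: 6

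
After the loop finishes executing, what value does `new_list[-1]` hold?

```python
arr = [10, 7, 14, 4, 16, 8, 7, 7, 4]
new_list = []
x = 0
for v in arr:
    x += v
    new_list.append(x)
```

Let's trace through this code step by step.

Initialize: arr = [10, 7, 14, 4, 16, 8, 7, 7, 4]
Initialize: new_list = []
Initialize: x = 0
Entering loop: for v in arr:
After iteration 1: v = 10, new_list = [10], x = 10
After iteration 2: v = 7, new_list = [10, 17], x = 17
After iteration 3: v = 14, new_list = [10, 17, 31], x = 31
After iteration 4: v = 4, new_list = [10, 17, 31, 35], x = 35
After iteration 5: v = 16, new_list = [10, 17, 31, 35, 51], x = 51
After iteration 6: v = 8, new_list = [10, 17, 31, 35, 51, 59], x = 59
After iteration 7: v = 7, new_list = [10, 17, 31, 35, 51, 59, 66], x = 66
After iteration 8: v = 7, new_list = [10, 17, 31, 35, 51, 59, 66, 73], x = 73
After iteration 9: v = 4, new_list = [10, 17, 31, 35, 51, 59, 66, 73, 77], x = 77
Loop ends.
new_list[-1] = 77

Final answer: 77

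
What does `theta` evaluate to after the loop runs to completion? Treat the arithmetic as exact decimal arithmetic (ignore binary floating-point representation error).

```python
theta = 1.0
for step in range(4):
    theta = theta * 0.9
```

Let's trace through this code step by step.

Initialize: theta = 1.0
Entering loop: for step in range(4):
After iteration 1: step = 0, theta = 0.9
After iteration 2: step = 1, theta = 0.81
After iteration 3: step = 2, theta = 0.729
After iteration 4: step = 3, theta = 0.6561
Loop ends.

Final answer: 0.6561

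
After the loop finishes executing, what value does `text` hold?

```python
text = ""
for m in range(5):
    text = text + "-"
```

Let's trace through this code step by step.

Initialize: text = ''
Entering loop: for m in range(5):
After iteration 1: m = 0, text = '-'
After iteration 2: m = 1, text = '--'
After iteration 3: m = 2, text = '---'
After iteration 4: m = 3, text = '----'
After iteration 5: m = 4, text = '-----'
Loop ends.

Final answer: '-----'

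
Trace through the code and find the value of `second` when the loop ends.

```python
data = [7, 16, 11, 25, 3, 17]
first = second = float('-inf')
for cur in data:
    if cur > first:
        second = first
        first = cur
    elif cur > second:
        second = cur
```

Let's trace through this code step by step.

Initialize: data = [7, 16, 11, 25, 3, 17]
Initialize: first = -inf
Initialize: second = -inf
Entering loop: for cur in data:
After iteration 1: cur = 7, first = 7, second = -inf
After iteration 2: cur = 16, first = 16, second = 7
After iteration 3: cur = 11, first = 16, second = 11
After iteration 4: cur = 25, first = 25, second = 16
After iteration 5: cur = 3, first = 25, second = 16
After iteration 6: cur = 17, first = 25, second = 17
Loop ends.

Final answer: 17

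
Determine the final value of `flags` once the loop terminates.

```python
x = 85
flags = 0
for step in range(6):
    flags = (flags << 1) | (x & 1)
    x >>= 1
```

Let's trace through this code step by step.

Initialize: x = 85
Initialize: flags = 0
Entering loop: for step in range(6):
After iteration 1: step = 0, x = 42, flags = 1
After iteration 2: step = 1, x = 21, flags = 2
After iteration 3: step = 2, x = 10, flags = 5
After iteration 4: step = 3, x = 5, flags = 10
After iteration 5: step = 4, x = 2, flags = 21
After iteration 6: step = 5, x = 1, flags = 42
Loop ends.

Final answer: 42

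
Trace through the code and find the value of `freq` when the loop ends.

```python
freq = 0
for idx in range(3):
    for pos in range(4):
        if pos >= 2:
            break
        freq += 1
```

Let's trace through this code step by step.

Initialize: freq = 0
Entering loop: for idx in range(3):
After iteration 1: idx = 0, freq = 2
After iteration 2: idx = 1, freq = 4
After iteration 3: idx = 2, freq = 6
Loop ends.

Final answer: 6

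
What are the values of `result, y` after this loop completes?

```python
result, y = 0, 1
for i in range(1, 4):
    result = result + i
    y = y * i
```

Let's trace through this code step by step.

Initialize: result = 0
Initialize: y = 1
Entering loop: for i in range(1, 4):
After iteration 1: i = 1, result = 1, y = 1
After iteration 2: i = 2, result = 3, y = 2
After iteration 3: i = 3, result = 6, y = 6
Loop ends.

Final answer: 6, 6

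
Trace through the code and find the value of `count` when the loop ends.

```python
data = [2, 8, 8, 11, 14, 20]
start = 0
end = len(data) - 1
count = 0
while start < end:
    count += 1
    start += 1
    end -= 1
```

Let's trace through this code step by step.

Initialize: data = [2, 8, 8, 11, 14, 20]
Initialize: start = 0
Initialize: end = 5
Initialize: count = 0
Entering loop: while start < end:
After iteration 1: start = 1, end = 4, count = 1
After iteration 2: start = 2, end = 3, count = 2
After iteration 3: start = 3, end = 2, count = 3
Loop ends.

Final answer: 3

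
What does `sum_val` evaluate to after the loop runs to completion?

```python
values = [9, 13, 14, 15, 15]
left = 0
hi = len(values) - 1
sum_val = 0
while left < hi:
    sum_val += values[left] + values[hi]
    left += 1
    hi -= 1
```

Let's trace through this code step by step.

Initialize: values = [9, 13, 14, 15, 15]
Initialize: left = 0
Initialize: hi = 4
Initialize: sum_val = 0
Entering loop: while left < hi:
After iteration 1: left = 1, hi = 3, sum_val = 24
After iteration 2: left = 2, hi = 2, sum_val = 52
Loop ends.

Final answer: 52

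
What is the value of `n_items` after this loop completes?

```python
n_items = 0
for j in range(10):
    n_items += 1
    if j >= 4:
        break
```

Let's trace through this code step by step.

Initialize: n_items = 0
Entering loop: for j in range(10):
After iteration 1: j = 0, n_items = 1
After iteration 2: j = 1, n_items = 2
After iteration 3: j = 2, n_items = 3
After iteration 4: j = 3, n_items = 4
After iteration 5: j = 4, n_items = 5
Loop ends.

Final answer: 5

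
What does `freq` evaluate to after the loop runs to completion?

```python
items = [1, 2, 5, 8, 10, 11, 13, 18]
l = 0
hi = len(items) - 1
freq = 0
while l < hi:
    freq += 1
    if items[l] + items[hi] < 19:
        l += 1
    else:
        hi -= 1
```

Let's trace through this code step by step.

Initialize: items = [1, 2, 5, 8, 10, 11, 13, 18]
Initialize: l = 0
Initialize: hi = 7
Initialize: freq = 0
Entering loop: while l < hi:
After iteration 1: l = 0, hi = 6, freq = 1
After iteration 2: l = 1, hi = 6, freq = 2
After iteration 3: l = 2, hi = 6, freq = 3
After iteration 4: l = 3, hi = 6, freq = 4
After iteration 5: l = 3, hi = 5, freq = 5
After iteration 6: l = 3, hi = 4, freq = 6
After iteration 7: l = 4, hi = 4, freq = 7
Loop ends.

Final answer: 7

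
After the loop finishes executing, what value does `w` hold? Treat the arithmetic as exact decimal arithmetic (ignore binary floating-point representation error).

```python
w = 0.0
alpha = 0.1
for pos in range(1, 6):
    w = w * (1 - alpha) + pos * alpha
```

Let's trace through this code step by step.

Initialize: w = 0.0
Initialize: alpha = 0.1
Entering loop: for pos in range(1, 6):
After iteration 1: pos = 1, w = 0.1
After iteration 2: pos = 2, w = 0.29
After iteration 3: pos = 3, w = 0.561
After iteration 4: pos = 4, w = 0.9049
After iteration 5: pos = 5, w = 1.31441
Loop ends.

Final answer: 1.31441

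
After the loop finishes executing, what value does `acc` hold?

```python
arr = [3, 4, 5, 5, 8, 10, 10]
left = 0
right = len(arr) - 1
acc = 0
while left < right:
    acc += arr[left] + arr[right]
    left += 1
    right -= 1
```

Let's trace through this code step by step.

Initialize: arr = [3, 4, 5, 5, 8, 10, 10]
Initialize: left = 0
Initialize: right = 6
Initialize: acc = 0
Entering loop: while left < right:
After iteration 1: left = 1, right = 5, acc = 13
After iteration 2: left = 2, right = 4, acc = 27
After iteration 3: left = 3, right = 3, acc = 40
Loop ends.

Final answer: 40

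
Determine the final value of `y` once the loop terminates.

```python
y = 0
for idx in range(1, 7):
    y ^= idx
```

Let's trace through this code step by step.

Initialize: y = 0
Entering loop: for idx in range(1, 7):
After iteration 1: idx = 1, y = 1
After iteration 2: idx = 2, y = 3
After iteration 3: idx = 3, y = 0
After iteration 4: idx = 4, y = 4
After iteration 5: idx = 5, y = 1
After iteration 6: idx = 6, y = 7
Loop ends.

Final answer: 7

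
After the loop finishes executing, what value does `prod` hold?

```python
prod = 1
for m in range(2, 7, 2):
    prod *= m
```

Let's trace through this code step by step.

Initialize: prod = 1
Entering loop: for m in range(2, 7, 2):
After iteration 1: m = 2, prod = 2
After iteration 2: m = 4, prod = 8
After iteration 3: m = 6, prod = 48
Loop ends.

Final answer: 48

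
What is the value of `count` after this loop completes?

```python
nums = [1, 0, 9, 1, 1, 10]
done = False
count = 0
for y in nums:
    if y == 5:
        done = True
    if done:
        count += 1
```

Let's trace through this code step by step.

Initialize: nums = [1, 0, 9, 1, 1, 10]
Initialize: done = False
Initialize: count = 0
Entering loop: for y in nums:
After iteration 1: y = 1, count = 0
After iteration 2: y = 0, count = 0
After iteration 3: y = 9, count = 0
After iteration 4: y = 1, count = 0
After iteration 5: y = 1, count = 0
After iteration 6: y = 10, count = 0
Loop ends.

Final answer: 0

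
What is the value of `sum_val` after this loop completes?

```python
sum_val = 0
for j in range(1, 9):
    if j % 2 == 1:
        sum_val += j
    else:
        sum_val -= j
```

Let's trace through this code step by step.

Initialize: sum_val = 0
Entering loop: for j in range(1, 9):
After iteration 1: j = 1, sum_val = 1
After iteration 2: j = 2, sum_val = -1
After iteration 3: j = 3, sum_val = 2
After iteration 4: j = 4, sum_val = -2
After iteration 5: j = 5, sum_val = 3
After iteration 6: j = 6, sum_val = -3
After iteration 7: j = 7, sum_val = 4
After iteration 8: j = 8, sum_val = -4
Loop ends.

Final answer: -4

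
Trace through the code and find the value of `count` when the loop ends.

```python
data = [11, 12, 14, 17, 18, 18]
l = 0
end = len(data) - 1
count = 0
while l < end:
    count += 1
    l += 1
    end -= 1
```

Let's trace through this code step by step.

Initialize: data = [11, 12, 14, 17, 18, 18]
Initialize: l = 0
Initialize: end = 5
Initialize: count = 0
Entering loop: while l < end:
After iteration 1: l = 1, end = 4, count = 1
After iteration 2: l = 2, end = 3, count = 2
After iteration 3: l = 3, end = 2, count = 3
Loop ends.

Final answer: 3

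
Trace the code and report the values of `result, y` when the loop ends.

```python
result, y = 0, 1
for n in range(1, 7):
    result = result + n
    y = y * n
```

Let's trace through this code step by step.

Initialize: result = 0
Initialize: y = 1
Entering loop: for n in range(1, 7):
After iteration 1: n = 1, result = 1, y = 1
After iteration 2: n = 2, result = 3, y = 2
After iteration 3: n = 3, result = 6, y = 6
After iteration 4: n = 4, result = 10, y = 24
After iteration 5: n = 5, result = 15, y = 120
After iteration 6: n = 6, result = 21, y = 720
Loop ends.

Final answer: 21, 720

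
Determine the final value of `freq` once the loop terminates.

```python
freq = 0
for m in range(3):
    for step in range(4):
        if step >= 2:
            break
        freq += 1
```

Let's trace through this code step by step.

Initialize: freq = 0
Entering loop: for m in range(3):
After iteration 1: m = 0, freq = 2
After iteration 2: m = 1, freq = 4
After iteration 3: m = 2, freq = 6
Loop ends.

Final answer: 6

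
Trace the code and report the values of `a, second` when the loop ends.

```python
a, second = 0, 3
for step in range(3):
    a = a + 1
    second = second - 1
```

Let's trace through this code step by step.

Initialize: a = 0
Initialize: second = 3
Entering loop: for step in range(3):
After iteration 1: step = 0, a = 1, second = 2
After iteration 2: step = 1, a = 2, second = 1
After iteration 3: step = 2, a = 3, second = 0
Loop ends.

Final answer: 3, 0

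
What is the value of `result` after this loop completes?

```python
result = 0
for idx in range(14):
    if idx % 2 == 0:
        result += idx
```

Let's trace through this code step by step.

Initialize: result = 0
Entering loop: for idx in range(14):
After iteration 1: idx = 0, result = 0
After iteration 2: idx = 1, result = 0
After iteration 3: idx = 2, result = 2
After iteration 4: idx = 3, result = 2
After iteration 5: idx = 4, result = 6
After iteration 6: idx = 5, result = 6
After iteration 7: idx = 6, result = 12
After iteration 8: idx = 7, result = 12
After iteration 9: idx = 8, result = 20
After iteration 10: idx = 9, result = 20
After iteration 11: idx = 10, result = 30
After iteration 12: idx = 11, result = 30
After iteration 13: idx = 12, result = 42
After iteration 14: idx = 13, result = 42
Loop ends.

Final answer: 42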